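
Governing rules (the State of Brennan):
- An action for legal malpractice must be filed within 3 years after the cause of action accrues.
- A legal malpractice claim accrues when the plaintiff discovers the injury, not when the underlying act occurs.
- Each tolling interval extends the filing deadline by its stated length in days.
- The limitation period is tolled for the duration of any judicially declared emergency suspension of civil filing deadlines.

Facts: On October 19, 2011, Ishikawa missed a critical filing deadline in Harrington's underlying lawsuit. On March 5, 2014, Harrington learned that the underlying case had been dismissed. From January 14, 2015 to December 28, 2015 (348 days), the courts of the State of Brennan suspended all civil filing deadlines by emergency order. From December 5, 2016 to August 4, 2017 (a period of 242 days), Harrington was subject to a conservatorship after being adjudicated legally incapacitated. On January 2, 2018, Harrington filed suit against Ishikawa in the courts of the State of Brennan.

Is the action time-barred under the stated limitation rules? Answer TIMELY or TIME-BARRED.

TIMELY

Under the discovery rule, the claim accrued on March 5, 2014, when Harrington discovered the injury — not on the October 19, 2011 date of the underlying act.
The untolled deadline — 3 years after March 5, 2014 — is March 5, 2017.
The emergency suspension of filing deadlines from January 14, 2015 to December 28, 2015 tolled the period for 348 days, extending the deadline to February 16, 2018.
Although the plaintiff's incapacity ran from December 5, 2016 to August 4, 2017, the stated rules do not make that a tolling event, so it is disregarded.
Filing on January 2, 2018 beat the February 16, 2018 deadline — the action is timely.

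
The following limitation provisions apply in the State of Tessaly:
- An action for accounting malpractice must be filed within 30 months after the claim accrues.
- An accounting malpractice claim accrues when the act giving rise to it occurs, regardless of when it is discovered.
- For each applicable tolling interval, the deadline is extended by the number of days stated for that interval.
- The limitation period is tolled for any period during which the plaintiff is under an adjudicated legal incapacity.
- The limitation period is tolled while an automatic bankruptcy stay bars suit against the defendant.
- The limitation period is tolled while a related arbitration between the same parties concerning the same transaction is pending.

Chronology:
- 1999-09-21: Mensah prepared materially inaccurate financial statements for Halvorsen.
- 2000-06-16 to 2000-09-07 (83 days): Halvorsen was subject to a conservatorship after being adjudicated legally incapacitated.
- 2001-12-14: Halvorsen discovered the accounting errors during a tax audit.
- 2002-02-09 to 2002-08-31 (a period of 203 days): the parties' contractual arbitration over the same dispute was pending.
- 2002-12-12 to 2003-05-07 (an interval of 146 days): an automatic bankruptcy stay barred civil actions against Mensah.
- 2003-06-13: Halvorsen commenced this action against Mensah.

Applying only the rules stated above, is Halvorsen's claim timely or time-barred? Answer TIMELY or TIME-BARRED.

TIME-BARRED

Accrual is governed by the date of the act, so the period began to run on 1999-09-21; the later discovery on 2001-12-14 is irrelevant under the stated rule.
The untolled deadline — 30 months after 1999-09-21 — is 2002-03-21.
The period was tolled for 83 days by the plaintiff's legal incapacity (2000-06-16 to 2000-09-07), pushing the deadline to 2002-06-12.
The period was tolled for 203 days by the pending related arbitration (2002-02-09 to 2002-08-31), pushing the deadline to 2003-01-01.
The period was tolled for 146 days by the automatic bankruptcy stay (2002-12-12 to 2003-05-07), pushing the deadline to 2003-05-27.
Filing on 2003-06-13 missed the 2003-05-27 deadline — the action is time-barred.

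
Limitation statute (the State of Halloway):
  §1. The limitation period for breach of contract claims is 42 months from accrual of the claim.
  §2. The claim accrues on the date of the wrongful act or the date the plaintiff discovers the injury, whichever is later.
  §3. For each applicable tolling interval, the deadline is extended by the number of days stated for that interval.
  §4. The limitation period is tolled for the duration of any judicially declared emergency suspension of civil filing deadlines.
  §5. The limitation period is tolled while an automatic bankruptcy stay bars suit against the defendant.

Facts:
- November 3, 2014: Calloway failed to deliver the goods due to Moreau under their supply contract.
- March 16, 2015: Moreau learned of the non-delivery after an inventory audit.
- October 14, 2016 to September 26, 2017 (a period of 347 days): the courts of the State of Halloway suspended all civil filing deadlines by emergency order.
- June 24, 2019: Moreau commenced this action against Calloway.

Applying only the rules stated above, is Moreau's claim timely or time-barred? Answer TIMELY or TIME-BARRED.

TIMELY

The claim accrued on March 16, 2015 — the later of the November 3, 2014 act and the March 16, 2015 discovery.
The untolled deadline — 42 months after March 16, 2015 — is September 16, 2018.
The emergency suspension of filing deadlines from October 14, 2016 to September 26, 2017 tolled the period for 347 days, extending the deadline to August 29, 2019.
Moreau filed on June 24, 2019, before the August 29, 2019 deadline, so the action is timely.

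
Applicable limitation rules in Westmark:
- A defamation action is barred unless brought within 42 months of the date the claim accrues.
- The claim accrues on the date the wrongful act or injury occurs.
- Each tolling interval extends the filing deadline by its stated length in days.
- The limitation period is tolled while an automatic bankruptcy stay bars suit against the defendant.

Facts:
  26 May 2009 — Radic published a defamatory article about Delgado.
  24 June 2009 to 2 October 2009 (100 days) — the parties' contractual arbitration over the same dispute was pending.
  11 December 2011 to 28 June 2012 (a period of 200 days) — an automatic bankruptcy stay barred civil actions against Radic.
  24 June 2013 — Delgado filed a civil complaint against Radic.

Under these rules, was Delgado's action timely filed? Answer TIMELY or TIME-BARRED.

The claim accrued on 26 May 2009, when the wrongful act occurred.
42 months from 26 May 2009 is 26 November 2012.
Because the automatic bankruptcy stay ran from 11 December 2011 to 28 June 2012, the deadline is extended by 200 days to 14 June 2013.
The pending related arbitration from 24 June 2009 to 2 October 2009 does not toll the period, because no stated rule makes a pending arbitration a tolling event.
Filing on 24 June 2013 missed the 14 June 2013 deadline — the action is time-barred.

TIME-BARRED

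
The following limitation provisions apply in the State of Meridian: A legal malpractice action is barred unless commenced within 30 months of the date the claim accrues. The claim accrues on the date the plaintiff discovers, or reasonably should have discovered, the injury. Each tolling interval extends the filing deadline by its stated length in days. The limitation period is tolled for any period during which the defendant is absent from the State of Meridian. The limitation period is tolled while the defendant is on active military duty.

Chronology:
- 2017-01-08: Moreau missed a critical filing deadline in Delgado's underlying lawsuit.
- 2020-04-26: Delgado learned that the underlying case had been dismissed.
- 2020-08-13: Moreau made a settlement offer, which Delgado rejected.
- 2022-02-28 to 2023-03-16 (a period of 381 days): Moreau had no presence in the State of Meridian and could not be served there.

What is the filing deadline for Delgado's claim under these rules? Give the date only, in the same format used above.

2023-11-11

The claim did not accrue until Delgado discovered the injury on 2020-04-26; the 2017-01-08 act date does not start the clock under the stated rule.
30 months from 2020-04-26 is 2022-10-26.
Because the defendant's absence from the jurisdiction ran from 2022-02-28 to 2023-03-16, the deadline is extended by 381 days to 2023-11-11.
The other events in the timeline have no effect on the limitation period under the stated rules.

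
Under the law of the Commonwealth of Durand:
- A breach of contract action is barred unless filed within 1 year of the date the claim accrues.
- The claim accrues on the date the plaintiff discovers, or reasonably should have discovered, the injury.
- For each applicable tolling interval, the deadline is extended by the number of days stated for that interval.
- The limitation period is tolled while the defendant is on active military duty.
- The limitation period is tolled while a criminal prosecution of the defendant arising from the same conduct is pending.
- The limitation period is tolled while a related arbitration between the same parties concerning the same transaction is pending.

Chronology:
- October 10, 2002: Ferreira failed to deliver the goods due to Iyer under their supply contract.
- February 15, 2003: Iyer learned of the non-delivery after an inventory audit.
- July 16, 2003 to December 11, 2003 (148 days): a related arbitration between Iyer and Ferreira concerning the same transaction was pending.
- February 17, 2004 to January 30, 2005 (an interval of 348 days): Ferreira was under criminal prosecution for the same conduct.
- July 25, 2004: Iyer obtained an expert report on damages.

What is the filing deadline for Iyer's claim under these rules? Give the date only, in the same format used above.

The claim did not accrue until Iyer discovered the injury on February 15, 2003; the October 10, 2002 act date does not start the clock under the stated rule.
1 year from February 15, 2003 is February 15, 2004.
The period was tolled for 148 days by the pending related arbitration (July 16, 2003 to December 11, 2003), pushing the deadline to July 12, 2004.
The period was tolled for 348 days by the pending criminal prosecution (February 17, 2004 to January 30, 2005), pushing the deadline to June 25, 2005.
None of the other events listed affects the running of the period under the stated rules.

June 25, 2005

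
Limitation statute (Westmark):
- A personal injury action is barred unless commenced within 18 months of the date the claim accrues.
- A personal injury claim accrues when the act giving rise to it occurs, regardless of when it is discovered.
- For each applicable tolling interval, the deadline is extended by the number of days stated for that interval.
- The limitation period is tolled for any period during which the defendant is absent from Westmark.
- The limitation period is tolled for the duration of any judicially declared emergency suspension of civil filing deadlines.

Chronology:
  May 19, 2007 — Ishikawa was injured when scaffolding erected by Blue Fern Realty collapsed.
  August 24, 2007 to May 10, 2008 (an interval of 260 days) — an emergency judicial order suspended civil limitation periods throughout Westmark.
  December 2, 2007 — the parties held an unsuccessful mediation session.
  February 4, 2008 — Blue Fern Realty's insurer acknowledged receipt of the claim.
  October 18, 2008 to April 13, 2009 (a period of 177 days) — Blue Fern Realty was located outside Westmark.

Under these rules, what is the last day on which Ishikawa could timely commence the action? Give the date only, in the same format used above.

January 30, 2010

The claim accrued on May 19, 2007, when the wrongful act occurred.
The untolled deadline — 18 months after May 19, 2007 — is November 19, 2008.
Because the emergency suspension of filing deadlines ran from August 24, 2007 to May 10, 2008, the deadline is extended by 260 days to August 6, 2009.
Because the defendant's absence from the jurisdiction ran from October 18, 2008 to April 13, 2009, the deadline is extended by 177 days to January 30, 2010.
Nothing else in the chronology tolls or restarts the period.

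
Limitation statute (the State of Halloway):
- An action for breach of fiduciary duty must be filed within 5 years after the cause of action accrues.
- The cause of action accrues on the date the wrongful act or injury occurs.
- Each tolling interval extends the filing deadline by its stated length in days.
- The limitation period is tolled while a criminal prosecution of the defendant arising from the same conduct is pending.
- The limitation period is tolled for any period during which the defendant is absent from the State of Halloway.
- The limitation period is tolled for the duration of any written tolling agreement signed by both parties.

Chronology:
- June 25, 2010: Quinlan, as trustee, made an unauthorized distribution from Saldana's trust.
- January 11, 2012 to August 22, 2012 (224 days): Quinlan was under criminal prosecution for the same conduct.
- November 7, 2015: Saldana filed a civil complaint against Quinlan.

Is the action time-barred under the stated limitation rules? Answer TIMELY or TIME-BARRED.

TIMELY

The limitation period began to run on June 25, 2010.
The untolled deadline — 5 years after June 25, 2010 — is June 25, 2015.
The pending criminal prosecution from January 11, 2012 to August 22, 2012 tolled the period for 224 days, extending the deadline to February 4, 2016.
Filing on November 7, 2015 beat the February 4, 2016 deadline — the action is timely.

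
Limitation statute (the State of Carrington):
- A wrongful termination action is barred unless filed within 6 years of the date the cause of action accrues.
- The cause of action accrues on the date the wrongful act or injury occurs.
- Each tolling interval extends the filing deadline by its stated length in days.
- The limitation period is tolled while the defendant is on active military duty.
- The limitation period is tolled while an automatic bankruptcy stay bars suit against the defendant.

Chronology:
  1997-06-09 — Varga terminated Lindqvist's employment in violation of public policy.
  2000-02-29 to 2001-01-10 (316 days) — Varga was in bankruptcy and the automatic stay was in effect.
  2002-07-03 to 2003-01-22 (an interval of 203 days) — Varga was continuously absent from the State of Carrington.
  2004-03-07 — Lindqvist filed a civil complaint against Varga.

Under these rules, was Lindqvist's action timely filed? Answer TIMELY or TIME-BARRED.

The limitation period began to run on 1997-06-09.
The untolled deadline — 6 years after 1997-06-09 — is 2003-06-09.
The automatic bankruptcy stay from 2000-02-29 to 2001-01-10 tolled the period for 316 days, extending the deadline to 2004-04-20.
No stated provision tolls the period for the defendant's absence, so the interval from 2002-07-03 to 2003-01-22 has no effect on the deadline.
The 2004-03-07 filing precedes the 2004-04-20 deadline; the claim is timely.

TIMELY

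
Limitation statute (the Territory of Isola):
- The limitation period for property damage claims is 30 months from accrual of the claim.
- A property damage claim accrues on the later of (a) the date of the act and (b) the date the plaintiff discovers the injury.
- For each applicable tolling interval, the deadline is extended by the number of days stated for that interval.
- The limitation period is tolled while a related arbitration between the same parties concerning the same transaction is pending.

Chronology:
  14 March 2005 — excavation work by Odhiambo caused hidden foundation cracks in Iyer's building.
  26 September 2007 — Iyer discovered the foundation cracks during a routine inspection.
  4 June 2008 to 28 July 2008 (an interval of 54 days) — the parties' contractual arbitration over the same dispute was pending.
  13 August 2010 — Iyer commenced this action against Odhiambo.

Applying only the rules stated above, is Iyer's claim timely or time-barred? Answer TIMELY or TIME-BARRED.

Because discovery on 26 September 2007 post-dates the 14 March 2005 act, accrual under the later-of rule falls on 26 September 2007.
30 months from 26 September 2007 is 26 March 2010.
The pending related arbitration from 4 June 2008 to 28 July 2008 tolled the period for 54 days, extending the deadline to 19 May 2010.
The 13 August 2010 filing falls after the 19 May 2010 deadline; the claim is time-barred.

TIME-BARRED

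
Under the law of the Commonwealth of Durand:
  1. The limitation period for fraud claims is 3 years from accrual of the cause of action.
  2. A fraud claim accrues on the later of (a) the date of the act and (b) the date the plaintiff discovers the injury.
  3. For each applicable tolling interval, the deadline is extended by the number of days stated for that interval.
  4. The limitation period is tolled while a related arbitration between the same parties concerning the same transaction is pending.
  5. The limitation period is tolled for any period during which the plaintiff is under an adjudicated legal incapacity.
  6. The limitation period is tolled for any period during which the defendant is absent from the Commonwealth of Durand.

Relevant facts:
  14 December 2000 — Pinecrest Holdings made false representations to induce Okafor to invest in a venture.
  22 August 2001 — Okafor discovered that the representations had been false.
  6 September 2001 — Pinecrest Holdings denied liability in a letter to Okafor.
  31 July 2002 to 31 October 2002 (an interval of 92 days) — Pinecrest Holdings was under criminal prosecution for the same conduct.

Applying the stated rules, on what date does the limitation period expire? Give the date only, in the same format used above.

The claim accrued on 22 August 2001 — the later of the 14 December 2000 act and the 22 August 2001 discovery.
The untolled deadline — 3 years after 22 August 2001 — is 22 August 2004.
The pending criminal prosecution from 31 July 2002 to 31 October 2002 does not toll the period, because no stated rule makes a criminal prosecution a tolling event.
Nothing else in the chronology tolls or restarts the period.

22 August 2004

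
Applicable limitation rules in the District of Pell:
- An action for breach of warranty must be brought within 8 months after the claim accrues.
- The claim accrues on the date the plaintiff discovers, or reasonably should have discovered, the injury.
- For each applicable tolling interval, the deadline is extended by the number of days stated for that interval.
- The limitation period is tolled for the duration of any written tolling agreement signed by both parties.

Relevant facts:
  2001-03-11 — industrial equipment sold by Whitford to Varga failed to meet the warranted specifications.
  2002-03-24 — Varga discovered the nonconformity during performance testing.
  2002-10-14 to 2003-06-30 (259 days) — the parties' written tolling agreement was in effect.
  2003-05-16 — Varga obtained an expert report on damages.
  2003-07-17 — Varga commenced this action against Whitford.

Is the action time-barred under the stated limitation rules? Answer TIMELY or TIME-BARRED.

TIMELY

Under the discovery rule, the claim accrued on 2002-03-24, when Varga discovered the injury — not on the 2001-03-11 date of the underlying act.
The untolled deadline — 8 months after 2002-03-24 — is 2002-11-24.
The period was tolled for 259 days by the written tolling agreement (2002-10-14 to 2003-06-30), pushing the deadline to 2003-08-10.
None of the other events listed affects the running of the period under the stated rules.
Filing on 2003-07-17 beat the 2003-08-10 deadline — the action is timely.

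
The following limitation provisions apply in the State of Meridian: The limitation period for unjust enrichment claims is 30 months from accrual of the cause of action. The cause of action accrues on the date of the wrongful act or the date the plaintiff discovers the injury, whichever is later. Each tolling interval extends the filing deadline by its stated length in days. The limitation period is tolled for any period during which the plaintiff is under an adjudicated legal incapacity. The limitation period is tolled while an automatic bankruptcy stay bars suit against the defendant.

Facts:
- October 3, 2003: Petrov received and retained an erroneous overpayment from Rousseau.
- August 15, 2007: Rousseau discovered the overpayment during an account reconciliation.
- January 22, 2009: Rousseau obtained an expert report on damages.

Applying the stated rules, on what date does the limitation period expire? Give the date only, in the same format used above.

February 15, 2010

Taking the later of the act (October 3, 2003) and discovery (August 15, 2007), the claim accrued on August 15, 2007.
The untolled deadline — 30 months after August 15, 2007 — is February 15, 2010.
The other events in the timeline have no effect on the limitation period under the stated rules.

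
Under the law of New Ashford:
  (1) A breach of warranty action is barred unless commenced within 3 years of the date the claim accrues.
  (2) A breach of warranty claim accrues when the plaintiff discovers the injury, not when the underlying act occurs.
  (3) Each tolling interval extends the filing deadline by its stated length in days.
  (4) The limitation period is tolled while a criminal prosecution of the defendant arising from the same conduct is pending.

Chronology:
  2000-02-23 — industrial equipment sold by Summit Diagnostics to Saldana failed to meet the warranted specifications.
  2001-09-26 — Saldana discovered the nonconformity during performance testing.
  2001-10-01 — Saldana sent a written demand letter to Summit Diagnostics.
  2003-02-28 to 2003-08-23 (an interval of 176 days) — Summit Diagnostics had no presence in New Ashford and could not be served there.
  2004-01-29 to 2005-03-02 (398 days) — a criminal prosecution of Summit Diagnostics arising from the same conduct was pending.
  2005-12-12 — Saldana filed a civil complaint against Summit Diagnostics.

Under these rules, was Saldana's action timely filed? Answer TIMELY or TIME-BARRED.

TIME-BARRED

Accrual is tied to discovery, so the period began on 2001-09-26 rather than on 2000-02-23 when the act occurred.
Adding the 3 years base period to 2001-09-26 gives a deadline of 2004-09-26, before any tolling.
Because the pending criminal prosecution ran from 2004-01-29 to 2005-03-02, the deadline is extended by 398 days to 2005-10-29.
The defendant's absence from the jurisdiction from 2003-02-28 to 2003-08-23 does not toll the period, because no stated rule makes the defendant's absence a tolling event.
Nothing else in the chronology tolls or restarts the period.
The 2005-12-12 filing falls after the 2005-10-29 deadline; the claim is time-barred.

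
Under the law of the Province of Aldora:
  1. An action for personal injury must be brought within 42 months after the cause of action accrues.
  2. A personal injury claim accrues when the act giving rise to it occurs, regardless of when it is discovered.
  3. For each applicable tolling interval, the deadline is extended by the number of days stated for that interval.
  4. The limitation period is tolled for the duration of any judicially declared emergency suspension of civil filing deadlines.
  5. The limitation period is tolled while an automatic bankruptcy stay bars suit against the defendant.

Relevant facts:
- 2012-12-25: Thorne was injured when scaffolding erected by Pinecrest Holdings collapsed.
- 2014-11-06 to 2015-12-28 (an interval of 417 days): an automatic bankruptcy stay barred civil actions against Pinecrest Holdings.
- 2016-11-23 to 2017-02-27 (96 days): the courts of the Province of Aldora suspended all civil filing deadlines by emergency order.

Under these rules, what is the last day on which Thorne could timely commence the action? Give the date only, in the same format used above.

2017-11-20

The limitation period began to run on 2012-12-25.
The untolled deadline — 42 months after 2012-12-25 — is 2016-06-25.
The automatic bankruptcy stay from 2014-11-06 to 2015-12-28 tolled the period for 417 days, extending the deadline to 2017-08-16.
The emergency suspension of filing deadlines from 2016-11-23 to 2017-02-27 tolled the period for 96 days, extending the deadline to 2017-11-20.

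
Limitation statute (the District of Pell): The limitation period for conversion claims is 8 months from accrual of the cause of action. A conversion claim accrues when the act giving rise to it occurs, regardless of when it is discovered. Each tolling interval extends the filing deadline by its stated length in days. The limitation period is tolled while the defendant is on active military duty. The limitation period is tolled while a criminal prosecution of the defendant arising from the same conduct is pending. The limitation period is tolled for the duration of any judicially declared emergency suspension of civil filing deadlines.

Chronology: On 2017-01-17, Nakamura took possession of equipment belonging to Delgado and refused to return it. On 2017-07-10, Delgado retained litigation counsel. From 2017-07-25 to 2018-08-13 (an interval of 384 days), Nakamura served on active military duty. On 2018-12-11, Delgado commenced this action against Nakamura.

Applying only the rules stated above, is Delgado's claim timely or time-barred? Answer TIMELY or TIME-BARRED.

The limitation period began to run on 2017-01-17.
8 months from 2017-01-17 is 2017-09-17.
The period was tolled for 384 days by the defendant's active military service (2017-07-25 to 2018-08-13), pushing the deadline to 2018-10-06.
Nothing else in the chronology tolls or restarts the period.
The 2018-12-11 filing falls after the 2018-10-06 deadline; the claim is time-barred.

TIME-BARRED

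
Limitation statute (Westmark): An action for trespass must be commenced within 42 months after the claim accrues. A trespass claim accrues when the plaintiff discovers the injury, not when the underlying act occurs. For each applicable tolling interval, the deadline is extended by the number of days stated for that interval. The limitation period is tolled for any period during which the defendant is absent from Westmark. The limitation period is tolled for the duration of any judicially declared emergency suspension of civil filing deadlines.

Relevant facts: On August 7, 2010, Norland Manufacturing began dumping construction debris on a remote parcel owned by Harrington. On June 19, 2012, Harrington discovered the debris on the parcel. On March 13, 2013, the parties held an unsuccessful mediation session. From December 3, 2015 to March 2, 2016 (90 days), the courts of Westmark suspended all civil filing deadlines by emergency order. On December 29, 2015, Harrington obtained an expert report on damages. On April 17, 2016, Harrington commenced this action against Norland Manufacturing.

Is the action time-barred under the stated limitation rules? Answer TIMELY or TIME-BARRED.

Accrual is tied to discovery, so the period began on June 19, 2012 rather than on August 7, 2010 when the act occurred.
The untolled deadline — 42 months after June 19, 2012 — is December 19, 2015.
The period was tolled for 90 days by the emergency suspension of filing deadlines (December 3, 2015 to March 2, 2016), pushing the deadline to March 18, 2016.
Nothing else in the chronology tolls or restarts the period.
Harrington filed on April 17, 2016, after the March 18, 2016 deadline, so the action is time-barred.

TIME-BARRED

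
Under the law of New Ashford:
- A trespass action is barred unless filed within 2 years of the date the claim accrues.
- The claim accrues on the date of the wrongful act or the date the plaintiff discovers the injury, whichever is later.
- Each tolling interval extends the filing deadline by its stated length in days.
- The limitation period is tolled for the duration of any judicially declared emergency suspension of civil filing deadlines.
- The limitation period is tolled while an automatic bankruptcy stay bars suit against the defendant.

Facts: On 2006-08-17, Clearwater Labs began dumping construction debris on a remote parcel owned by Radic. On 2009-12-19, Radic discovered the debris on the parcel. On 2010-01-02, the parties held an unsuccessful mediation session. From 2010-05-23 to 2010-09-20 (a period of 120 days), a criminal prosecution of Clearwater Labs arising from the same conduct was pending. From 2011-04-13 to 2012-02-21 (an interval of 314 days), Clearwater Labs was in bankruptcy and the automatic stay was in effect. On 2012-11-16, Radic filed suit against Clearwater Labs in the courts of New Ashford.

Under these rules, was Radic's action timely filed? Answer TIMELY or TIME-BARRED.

TIME-BARRED

The claim accrued on 2009-12-19 — the later of the 2006-08-17 act and the 2009-12-19 discovery.
The untolled deadline — 2 years after 2009-12-19 — is 2011-12-19.
The period was tolled for 314 days by the automatic bankruptcy stay (2011-04-13 to 2012-02-21), pushing the deadline to 2012-10-28.
Although a criminal prosecution ran from 2010-05-23 to 2010-09-20, the stated rules do not make that a tolling event, so it is disregarded.
Nothing else in the chronology tolls or restarts the period.
Radic filed on 2012-11-16, after the 2012-10-28 deadline, so the action is time-barred.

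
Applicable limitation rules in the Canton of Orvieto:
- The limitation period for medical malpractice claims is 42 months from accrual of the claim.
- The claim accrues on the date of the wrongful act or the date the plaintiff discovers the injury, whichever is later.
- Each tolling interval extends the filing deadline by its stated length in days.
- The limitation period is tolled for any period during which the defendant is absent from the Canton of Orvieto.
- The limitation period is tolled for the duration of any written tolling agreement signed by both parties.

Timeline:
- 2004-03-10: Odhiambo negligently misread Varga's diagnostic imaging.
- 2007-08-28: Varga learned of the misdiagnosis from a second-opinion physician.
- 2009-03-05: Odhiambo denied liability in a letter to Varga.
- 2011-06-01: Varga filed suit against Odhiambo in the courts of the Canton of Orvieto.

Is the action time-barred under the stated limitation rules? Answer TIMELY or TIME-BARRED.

Because discovery on 2007-08-28 post-dates the 2004-03-10 act, accrual under the later-of rule falls on 2007-08-28.
42 months from 2007-08-28 is 2011-02-28.
Nothing else in the chronology tolls or restarts the period.
Varga filed on 2011-06-01, after the 2011-02-28 deadline, so the action is time-barred.

TIME-BARRED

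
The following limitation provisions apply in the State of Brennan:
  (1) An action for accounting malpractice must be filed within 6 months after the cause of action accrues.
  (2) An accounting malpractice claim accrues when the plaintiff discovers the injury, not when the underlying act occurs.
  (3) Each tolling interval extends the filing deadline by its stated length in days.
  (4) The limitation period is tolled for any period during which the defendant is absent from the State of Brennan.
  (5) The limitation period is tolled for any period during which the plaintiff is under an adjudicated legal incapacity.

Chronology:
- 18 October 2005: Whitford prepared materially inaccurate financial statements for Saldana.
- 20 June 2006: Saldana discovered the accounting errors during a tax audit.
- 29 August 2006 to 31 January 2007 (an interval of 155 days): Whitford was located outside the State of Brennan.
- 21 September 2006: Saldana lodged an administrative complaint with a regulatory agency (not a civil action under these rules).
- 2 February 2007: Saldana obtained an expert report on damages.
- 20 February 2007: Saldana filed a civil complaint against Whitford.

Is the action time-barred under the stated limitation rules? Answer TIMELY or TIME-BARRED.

The claim did not accrue until Saldana discovered the injury on 20 June 2006; the 18 October 2005 act date does not start the clock under the stated rule.
The untolled deadline — 6 months after 20 June 2006 — is 20 December 2006.
The defendant's absence from the jurisdiction from 29 August 2006 to 31 January 2007 tolled the period for 155 days, extending the deadline to 24 May 2007.
The other events in the timeline have no effect on the limitation period under the stated rules.
Filing on 20 February 2007 beat the 24 May 2007 deadline — the action is timely.

TIMELY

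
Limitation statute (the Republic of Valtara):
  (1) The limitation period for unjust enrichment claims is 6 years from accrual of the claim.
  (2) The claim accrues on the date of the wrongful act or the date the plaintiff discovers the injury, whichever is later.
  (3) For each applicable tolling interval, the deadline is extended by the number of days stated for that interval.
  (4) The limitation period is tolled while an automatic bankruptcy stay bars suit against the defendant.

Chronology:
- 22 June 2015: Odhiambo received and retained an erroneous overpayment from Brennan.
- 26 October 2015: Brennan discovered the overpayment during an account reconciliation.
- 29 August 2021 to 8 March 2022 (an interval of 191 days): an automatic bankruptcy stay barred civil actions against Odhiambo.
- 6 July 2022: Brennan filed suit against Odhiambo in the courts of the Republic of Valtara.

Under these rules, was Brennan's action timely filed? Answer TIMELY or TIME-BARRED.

The claim accrued on 26 October 2015 — the later of the 22 June 2015 act and the 26 October 2015 discovery.
6 years from 26 October 2015 is 26 October 2021.
The automatic bankruptcy stay from 29 August 2021 to 8 March 2022 tolled the period for 191 days, extending the deadline to 5 May 2022.
Filing on 6 July 2022 missed the 5 May 2022 deadline — the action is time-barred.

TIME-BARRED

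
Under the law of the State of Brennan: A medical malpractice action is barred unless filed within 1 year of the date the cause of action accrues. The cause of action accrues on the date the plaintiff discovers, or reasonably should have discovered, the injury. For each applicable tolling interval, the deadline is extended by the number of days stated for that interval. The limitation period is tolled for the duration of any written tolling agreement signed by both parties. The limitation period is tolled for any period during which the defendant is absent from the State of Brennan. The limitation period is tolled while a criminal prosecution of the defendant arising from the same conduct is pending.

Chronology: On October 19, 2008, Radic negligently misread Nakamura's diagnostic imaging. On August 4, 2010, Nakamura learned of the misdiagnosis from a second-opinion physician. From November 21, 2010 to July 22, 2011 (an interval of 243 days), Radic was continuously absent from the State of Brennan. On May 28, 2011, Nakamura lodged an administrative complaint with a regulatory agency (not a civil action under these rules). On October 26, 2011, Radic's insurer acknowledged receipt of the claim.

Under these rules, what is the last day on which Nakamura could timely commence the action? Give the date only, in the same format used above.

Under the discovery rule, the claim accrued on August 4, 2010, when Nakamura discovered the injury — not on the October 19, 2008 date of the underlying act.
Adding the 1 year base period to August 4, 2010 gives a deadline of August 4, 2011, before any tolling.
The defendant's absence from the jurisdiction from November 21, 2010 to July 22, 2011 tolled the period for 243 days, extending the deadline to April 3, 2012.
None of the other events listed affects the running of the period under the stated rules.

April 3, 2012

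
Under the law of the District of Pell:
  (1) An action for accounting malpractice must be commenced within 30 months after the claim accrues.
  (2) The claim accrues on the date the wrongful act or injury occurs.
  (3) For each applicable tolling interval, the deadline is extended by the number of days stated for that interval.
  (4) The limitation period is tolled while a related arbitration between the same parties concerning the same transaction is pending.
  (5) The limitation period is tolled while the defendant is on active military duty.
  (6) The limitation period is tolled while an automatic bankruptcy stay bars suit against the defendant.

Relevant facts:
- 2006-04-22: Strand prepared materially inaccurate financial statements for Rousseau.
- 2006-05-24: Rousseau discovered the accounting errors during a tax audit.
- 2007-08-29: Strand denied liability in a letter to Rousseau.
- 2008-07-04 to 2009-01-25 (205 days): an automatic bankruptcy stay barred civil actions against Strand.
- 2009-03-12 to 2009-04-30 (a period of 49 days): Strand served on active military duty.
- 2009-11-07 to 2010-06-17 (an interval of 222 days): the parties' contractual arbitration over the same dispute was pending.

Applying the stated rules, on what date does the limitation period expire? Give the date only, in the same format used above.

2009-07-03

The claim accrued on 2006-04-22, when the wrongful act occurred; under the stated occurrence rule the 2006-05-24 discovery does not delay accrual.
The untolled deadline — 30 months after 2006-04-22 — is 2008-10-22.
The period was tolled for 205 days by the automatic bankruptcy stay (2008-07-04 to 2009-01-25), pushing the deadline to 2009-05-15.
The defendant's active military service from 2009-03-12 to 2009-04-30 tolled the period for 49 days, extending the deadline to 2009-07-03.
The pending related arbitration starting 2009-11-07 came too late — the period had run on 2009-07-03 — and so does not extend the deadline.
Nothing else in the chronology tolls or restarts the period.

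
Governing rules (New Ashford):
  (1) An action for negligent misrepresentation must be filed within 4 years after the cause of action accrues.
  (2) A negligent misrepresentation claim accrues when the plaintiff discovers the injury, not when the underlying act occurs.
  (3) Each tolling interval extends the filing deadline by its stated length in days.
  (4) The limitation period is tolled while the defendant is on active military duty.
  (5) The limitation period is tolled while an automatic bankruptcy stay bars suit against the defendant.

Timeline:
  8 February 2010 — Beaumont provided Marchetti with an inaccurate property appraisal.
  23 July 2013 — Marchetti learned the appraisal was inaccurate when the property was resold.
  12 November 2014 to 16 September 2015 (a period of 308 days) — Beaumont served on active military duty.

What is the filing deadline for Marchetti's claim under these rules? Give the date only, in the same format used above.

Under the discovery rule, the claim accrued on 23 July 2013, when Marchetti discovered the injury — not on the 8 February 2010 date of the underlying act.
Adding the 4 years base period to 23 July 2013 gives a deadline of 23 July 2017, before any tolling.
Because the defendant's active military service ran from 12 November 2014 to 16 September 2015, the deadline is extended by 308 days to 27 May 2018.

27 May 2018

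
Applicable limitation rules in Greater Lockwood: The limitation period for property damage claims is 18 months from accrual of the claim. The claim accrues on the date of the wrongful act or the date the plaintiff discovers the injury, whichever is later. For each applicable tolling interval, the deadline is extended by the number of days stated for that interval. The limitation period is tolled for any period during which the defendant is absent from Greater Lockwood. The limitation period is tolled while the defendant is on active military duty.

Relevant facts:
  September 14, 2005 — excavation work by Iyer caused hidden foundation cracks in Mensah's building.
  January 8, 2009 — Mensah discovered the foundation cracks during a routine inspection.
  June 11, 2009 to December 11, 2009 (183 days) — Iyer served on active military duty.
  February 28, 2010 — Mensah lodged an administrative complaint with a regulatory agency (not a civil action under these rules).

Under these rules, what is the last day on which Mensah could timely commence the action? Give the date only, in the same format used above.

The claim accrued on January 8, 2009 — the later of the September 14, 2005 act and the January 8, 2009 discovery.
18 months from January 8, 2009 is July 8, 2010.
The period was tolled for 183 days by the defendant's active military service (June 11, 2009 to December 11, 2009), pushing the deadline to January 7, 2011.
Nothing else in the chronology tolls or restarts the period.

January 7, 2011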